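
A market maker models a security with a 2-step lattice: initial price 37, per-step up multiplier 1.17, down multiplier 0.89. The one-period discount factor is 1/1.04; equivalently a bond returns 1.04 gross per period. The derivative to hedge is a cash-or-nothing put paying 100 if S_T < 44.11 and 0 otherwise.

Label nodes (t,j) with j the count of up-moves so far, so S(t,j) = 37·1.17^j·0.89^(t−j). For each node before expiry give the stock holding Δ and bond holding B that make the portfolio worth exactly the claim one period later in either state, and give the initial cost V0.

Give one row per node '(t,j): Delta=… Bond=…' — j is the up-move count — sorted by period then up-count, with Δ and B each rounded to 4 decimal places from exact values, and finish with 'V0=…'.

(0,0): Delta=-4.9721 Bond=249.8896
(1,0): Delta=0.0000 Bond=96.1538
(1,1): Delta=-8.2500 Bond=401.7857
V0=65.9218

Under the risk-neutral measure, an up-move has probability p* = (R−d)/(u−d) = 0.5357 and values discount at R = 1.04.
At expiry t=2: V(2,0)=100.0000, V(2,1)=100.0000, V(2,2)=0.0000
Node (1,0) S=32.9300: V=(p*·100.0000+(1−p*)·100.0000)/1.04=96.1538; Δ=(100.0000−100.0000)/(38.5281−29.3077)=0.0000; B=V−Δ·S=96.1538
Node (1,1) S=43.2900: V=(p*·0.0000+(1−p*)·100.0000)/1.04=44.6429; Δ=(0.0000−100.0000)/(50.6493−38.5281)=-8.2500; B=V−Δ·S=401.7857
Node (0,0) S=37.0000: V=(p*·44.6429+(1−p*)·96.1538)/1.04=65.9218; Δ=(44.6429−96.1538)/(43.2900−32.9300)=-4.9721; B=V−Δ·S=249.8896
Each (Δ,B) replicates both successor values, so the strategy is self-financing and V0 is arbitrage-free.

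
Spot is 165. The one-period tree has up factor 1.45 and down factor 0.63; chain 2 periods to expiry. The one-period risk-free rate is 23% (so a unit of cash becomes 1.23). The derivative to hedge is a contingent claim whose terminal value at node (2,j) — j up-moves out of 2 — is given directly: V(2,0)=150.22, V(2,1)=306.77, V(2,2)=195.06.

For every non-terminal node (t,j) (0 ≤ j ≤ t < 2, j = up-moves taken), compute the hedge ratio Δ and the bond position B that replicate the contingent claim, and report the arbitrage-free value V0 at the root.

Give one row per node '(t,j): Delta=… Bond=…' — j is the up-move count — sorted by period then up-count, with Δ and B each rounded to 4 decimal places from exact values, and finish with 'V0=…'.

Risk-neutral probability p* = (R−d)/(u−d) = (1.23−0.63)/(1.45−0.63) = 0.7317.
Payoff layer (t=2): V(2,0)=150.2200, V(2,1)=306.7700, V(2,2)=195.0600
  t=1,j=0: stock 103.9500 → up 150.7275 (V=306.7700), down 65.4885 (V=150.2200). Price 215.2592; hedge Δ=1.8366, bond B=24.3445.
  t=1,j=1: stock 239.2500 → up 346.9125 (V=195.0600), down 150.7275 (V=306.7700). Price 182.9520; hedge Δ=-0.5694, bond B=319.1837.
  t=0,j=0: stock 165.0000 → up 239.2500 (V=182.9520), down 103.9500 (V=215.2592). Price 155.7884; hedge Δ=-0.2388, bond B=195.1874.
The time-0 hedge costs 155.7884, which is the no-arbitrage price.

(0,0): Delta=-0.2388 Bond=195.1874
(1,0): Delta=1.8366 Bond=24.3445
(1,1): Delta=-0.5694 Bond=319.1837
V0=155.7884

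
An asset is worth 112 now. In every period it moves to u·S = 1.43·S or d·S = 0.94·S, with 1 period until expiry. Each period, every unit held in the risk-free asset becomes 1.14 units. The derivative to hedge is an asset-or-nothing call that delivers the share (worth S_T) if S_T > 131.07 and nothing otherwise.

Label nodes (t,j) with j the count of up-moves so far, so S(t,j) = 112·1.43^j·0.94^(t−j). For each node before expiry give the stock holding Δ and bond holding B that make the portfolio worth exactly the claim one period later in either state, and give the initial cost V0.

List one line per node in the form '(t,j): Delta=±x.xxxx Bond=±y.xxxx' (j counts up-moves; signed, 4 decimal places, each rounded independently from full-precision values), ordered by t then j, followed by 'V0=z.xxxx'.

(0,0): Delta=2.9184 Bond=-269.5138
V0=57.3434

Risk-neutral probability p* = (R−d)/(u−d) = (1.14−0.94)/(1.43−0.94) = 0.4082.
Terminal values V(1,·): V(1,0)=0.0000, V(1,1)=160.1600
  t=0,j=0: stock 112.0000 → up 160.1600 (V=160.1600), down 105.2800 (V=0.0000). Price 57.3434; hedge Δ=2.9184, bond B=-269.5138.
Self-financing check: at every node Δ·S+B equals the discounted successor values.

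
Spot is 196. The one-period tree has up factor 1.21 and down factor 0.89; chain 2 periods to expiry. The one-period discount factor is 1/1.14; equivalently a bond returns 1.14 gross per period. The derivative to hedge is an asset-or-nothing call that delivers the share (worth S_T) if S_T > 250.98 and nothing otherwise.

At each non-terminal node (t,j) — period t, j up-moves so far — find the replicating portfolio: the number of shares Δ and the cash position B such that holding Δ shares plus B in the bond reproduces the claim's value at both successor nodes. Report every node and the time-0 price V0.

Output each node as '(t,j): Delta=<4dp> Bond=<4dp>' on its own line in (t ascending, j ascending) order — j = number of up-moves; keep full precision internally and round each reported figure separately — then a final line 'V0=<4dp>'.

(0,0): Delta=3.1355 Bond=-479.7856
(1,0): Delta=0.0000 Bond=0.0000
(1,1): Delta=3.7812 Bond=-700.1031
V0=134.7712

Under the risk-neutral measure, an up-move has probability p* = (R−d)/(u−d) = 0.7812 and values discount at R = 1.14.
At expiry t=2: V(2,0)=0.0000, V(2,1)=0.0000, V(2,2)=286.9636
  t=1,j=0: stock 174.4400 → up 211.0724 (V=0.0000), down 155.2516 (V=0.0000). Price 0.0000; hedge Δ=0.0000, bond B=0.0000.
  t=1,j=1: stock 237.1600 → up 286.9636 (V=286.9636), down 211.0724 (V=0.0000). Price 196.6582; hedge Δ=3.7812, bond B=-700.1031.
  t=0,j=0: stock 196.0000 → up 237.1600 (V=196.6582), down 174.4400 (V=0.0000). Price 134.7712; hedge Δ=3.1355, bond B=-479.7856.
Each (Δ,B) replicates both successor values, so the strategy is self-financing and V0 is arbitrage-free.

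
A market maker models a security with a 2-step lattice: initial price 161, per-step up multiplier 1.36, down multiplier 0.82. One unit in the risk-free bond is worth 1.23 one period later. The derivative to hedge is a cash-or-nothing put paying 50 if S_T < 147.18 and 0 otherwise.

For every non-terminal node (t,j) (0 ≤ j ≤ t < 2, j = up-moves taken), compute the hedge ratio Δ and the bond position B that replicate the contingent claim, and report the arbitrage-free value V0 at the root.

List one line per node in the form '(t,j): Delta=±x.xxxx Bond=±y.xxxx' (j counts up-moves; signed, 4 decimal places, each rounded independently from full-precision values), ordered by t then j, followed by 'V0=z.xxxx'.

(0,0): Delta=-0.1126 Bond=20.0380
(1,0): Delta=-0.7014 Bond=102.3788
(1,1): Delta=0.0000 Bond=0.0000
V0=1.9154

No-arbitrage ⇒ martingale measure with p* = (R−d)/(u−d) = 0.7593.
Payoff layer (t=2): V(2,0)=50.0000, V(2,1)=0.0000, V(2,2)=0.0000
  t=1,j=0: stock 132.0200 → up 179.5472 (V=0.0000), down 108.2564 (V=50.0000). Price 9.7862; hedge Δ=-0.7014, bond B=102.3788.
  t=1,j=1: stock 218.9600 → up 297.7856 (V=0.0000), down 179.5472 (V=0.0000). Price 0.0000; hedge Δ=0.0000, bond B=0.0000.
  t=0,j=0: stock 161.0000 → up 218.9600 (V=0.0000), down 132.0200 (V=9.7862). Price 1.9154; hedge Δ=-0.1126, bond B=20.0380.
Self-financing check: at every node Δ·S+B equals the discounted successor values.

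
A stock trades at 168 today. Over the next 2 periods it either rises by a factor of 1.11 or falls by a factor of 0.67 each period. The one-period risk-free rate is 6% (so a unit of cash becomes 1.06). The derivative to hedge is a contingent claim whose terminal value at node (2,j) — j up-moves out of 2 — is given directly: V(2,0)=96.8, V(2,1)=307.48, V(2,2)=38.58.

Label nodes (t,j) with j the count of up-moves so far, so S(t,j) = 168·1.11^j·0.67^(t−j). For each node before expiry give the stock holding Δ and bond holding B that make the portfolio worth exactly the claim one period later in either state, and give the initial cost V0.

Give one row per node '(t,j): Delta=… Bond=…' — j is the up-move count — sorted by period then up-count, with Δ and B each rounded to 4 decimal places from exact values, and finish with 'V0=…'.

No-arbitrage ⇒ martingale measure with p* = (R−d)/(u−d) = 0.8864.
Payoff layer (t=2): V(2,0)=96.8000, V(2,1)=307.4800, V(2,2)=38.5800
(1,0): S=112.5600. Δ = (V_up−V_dn)/(S_up−S_dn) = (307.4800−96.8000)/(124.9416−75.4152) = 4.2539. V = [p*·307.4800 + (1−p*)·96.8000]/1.06 = 267.4897. B = V − Δ·S = -211.3285.
(1,1): S=186.4800. Δ = (V_up−V_dn)/(S_up−S_dn) = (38.5800−307.4800)/(206.9928−124.9416) = -3.2772. V = [p*·38.5800 + (1−p*)·307.4800]/1.06 = 65.2234. B = V − Δ·S = 676.3598.
(0,0): S=168.0000. Δ = (V_up−V_dn)/(S_up−S_dn) = (65.2234−267.4897)/(186.4800−112.5600) = -2.7363. V = [p*·65.2234 + (1−p*)·267.4897]/1.06 = 83.2153. B = V − Δ·S = 542.9114.
Each (Δ,B) replicates both successor values, so the strategy is self-financing and V0 is arbitrage-free.

(0,0): Delta=-2.7363 Bond=542.9114
(1,0): Delta=4.2539 Bond=-211.3285
(1,1): Delta=-3.2772 Bond=676.3598
V0=83.2153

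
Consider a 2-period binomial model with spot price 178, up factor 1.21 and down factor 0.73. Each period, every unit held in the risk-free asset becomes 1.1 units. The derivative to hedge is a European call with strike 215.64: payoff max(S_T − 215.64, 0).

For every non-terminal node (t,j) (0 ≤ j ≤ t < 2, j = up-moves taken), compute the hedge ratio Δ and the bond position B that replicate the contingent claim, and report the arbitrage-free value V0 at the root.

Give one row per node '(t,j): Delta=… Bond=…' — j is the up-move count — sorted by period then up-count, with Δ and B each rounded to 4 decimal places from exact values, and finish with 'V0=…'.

(0,0): Delta=0.3688 Bond=-43.5690
(1,0): Delta=0.0000 Bond=0.0000
(1,1): Delta=0.4350 Bond=-62.1742
V0=22.0829

The replicating-portfolio and risk-neutral prices coincide; use p* = (1.1−0.73)/(1.21−0.73) = 0.7708 for the latter.
Terminal values V(2,·): V(2,0)=0.0000, V(2,1)=0.0000, V(2,2)=44.9698
(1,0): S=129.9400. Δ = (V_up−V_dn)/(S_up−S_dn) = (0.0000−0.0000)/(157.2274−94.8562) = 0.0000. V = [p*·0.0000 + (1−p*)·0.0000]/1.1 = 0.0000. B = V − Δ·S = 0.0000.
(1,1): S=215.3800. Δ = (V_up−V_dn)/(S_up−S_dn) = (44.9698−0.0000)/(260.6098−157.2274) = 0.4350. V = [p*·44.9698 + (1−p*)·0.0000]/1.1 = 31.5129. B = V − Δ·S = -62.1742.
(0,0): S=178.0000. Δ = (V_up−V_dn)/(S_up−S_dn) = (31.5129−0.0000)/(215.3800−129.9400) = 0.3688. V = [p*·31.5129 + (1−p*)·0.0000]/1.1 = 22.0829. B = V − Δ·S = -43.5690.
Each (Δ,B) replicates both successor values, so the strategy is self-financing and V0 is arbitrage-free.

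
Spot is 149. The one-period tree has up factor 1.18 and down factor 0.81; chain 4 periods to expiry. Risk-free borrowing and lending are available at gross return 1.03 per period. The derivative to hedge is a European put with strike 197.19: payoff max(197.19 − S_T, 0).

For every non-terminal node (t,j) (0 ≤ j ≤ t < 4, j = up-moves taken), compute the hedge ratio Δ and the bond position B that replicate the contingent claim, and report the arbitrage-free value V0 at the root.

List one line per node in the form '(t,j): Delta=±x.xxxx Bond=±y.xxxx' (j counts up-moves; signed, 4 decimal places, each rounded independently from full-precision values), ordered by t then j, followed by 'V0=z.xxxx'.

The replicating-portfolio and risk-neutral prices coincide; use p* = (1.03−0.81)/(1.18−0.81) = 0.5946 for the latter.
Payoff layer (t=4): V(4,0)=133.0504, V(4,1)=103.7520, V(4,2)=61.0705, V(4,3)=0.0000, V(4,4)=0.0000
(3,0): S=79.1847. Δ = (V_up−V_dn)/(S_up−S_dn) = (103.7520−133.0504)/(93.4380−64.1396) = -1.0000. V = [p*·103.7520 + (1−p*)·133.0504]/1.03 = 112.2619. B = V − Δ·S = 191.4466.
(3,1): S=115.3555. Δ = (V_up−V_dn)/(S_up−S_dn) = (61.0705−103.7520)/(136.1195−93.4380) = -1.0000. V = [p*·61.0705 + (1−p*)·103.7520]/1.03 = 76.0911. B = V − Δ·S = 191.4466.
(3,2): S=168.0488. Δ = (V_up−V_dn)/(S_up−S_dn) = (0.0000−61.0705)/(198.2975−136.1195) = -0.9822. V = [p*·0.0000 + (1−p*)·61.0705]/1.03 = 24.0372. B = V − Δ·S = 189.0926.
(3,3): S=244.8118. Δ = (V_up−V_dn)/(S_up−S_dn) = (0.0000−0.0000)/(288.8779−198.2975) = 0.0000. V = [p*·0.0000 + (1−p*)·0.0000]/1.03 = 0.0000. B = V − Δ·S = 0.0000.
(2,0): S=97.7589. Δ = (V_up−V_dn)/(S_up−S_dn) = (76.0911−112.2619)/(115.3555−79.1847) = -1.0000. V = [p*·76.0911 + (1−p*)·112.2619]/1.03 = 88.1116. B = V − Δ·S = 185.8705.
(2,1): S=142.4142. Δ = (V_up−V_dn)/(S_up−S_dn) = (24.0372−76.0911)/(168.0488−115.3555) = -0.9879. V = [p*·24.0372 + (1−p*)·76.0911]/1.03 = 43.8254. B = V − Δ·S = 184.5116.
(2,2): S=207.4676. Δ = (V_up−V_dn)/(S_up−S_dn) = (0.0000−24.0372)/(244.8118−168.0488) = -0.3131. V = [p*·0.0000 + (1−p*)·24.0372]/1.03 = 9.4610. B = V − Δ·S = 74.4264.
(1,0): S=120.6900. Δ = (V_up−V_dn)/(S_up−S_dn) = (43.8254−88.1116)/(142.4142−97.7589) = -0.9917. V = [p*·43.8254 + (1−p*)·88.1116]/1.03 = 59.9798. B = V − Δ·S = 179.6723.
(1,1): S=175.8200. Δ = (V_up−V_dn)/(S_up−S_dn) = (9.4610−43.8254)/(207.4676−142.4142) = -0.5282. V = [p*·9.4610 + (1−p*)·43.8254]/1.03 = 22.7112. B = V − Δ·S = 115.5879.
(0,0): S=149.0000. Δ = (V_up−V_dn)/(S_up−S_dn) = (22.7112−59.9798)/(175.8200−120.6900) = -0.6760. V = [p*·22.7112 + (1−p*)·59.9798]/1.03 = 36.7185. B = V − Δ·S = 137.4447.
The time-0 hedge costs 36.7185, which is the no-arbitrage price.

(0,0): Delta=-0.6760 Bond=137.4447
(1,0): Delta=-0.9917 Bond=179.6723
(1,1): Delta=-0.5282 Bond=115.5879
(2,0): Delta=-1.0000 Bond=185.8705
(2,1): Delta=-0.9879 Bond=184.5116
(2,2): Delta=-0.3131 Bond=74.4264
(3,0): Delta=-1.0000 Bond=191.4466
(3,1): Delta=-1.0000 Bond=191.4466
(3,2): Delta=-0.9822 Bond=189.0926
(3,3): Delta=0.0000 Bond=0.0000
V0=36.7185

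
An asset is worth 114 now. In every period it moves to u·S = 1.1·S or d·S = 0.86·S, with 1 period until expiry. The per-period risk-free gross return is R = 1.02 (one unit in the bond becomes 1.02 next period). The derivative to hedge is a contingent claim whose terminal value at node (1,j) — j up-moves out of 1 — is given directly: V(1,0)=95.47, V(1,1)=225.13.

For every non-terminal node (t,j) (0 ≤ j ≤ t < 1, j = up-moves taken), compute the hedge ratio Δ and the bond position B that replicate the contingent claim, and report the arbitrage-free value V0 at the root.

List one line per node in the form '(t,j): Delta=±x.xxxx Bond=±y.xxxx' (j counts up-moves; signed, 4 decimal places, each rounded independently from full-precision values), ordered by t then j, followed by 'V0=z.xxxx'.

The replicating-portfolio and risk-neutral prices coincide; use p* = (1.02−0.86)/(1.1−0.86) = 0.6667 for the latter.
Terminal payoffs: V(1,0)=95.4700, V(1,1)=225.1300
  t=0,j=0: stock 114.0000 → up 125.4000 (V=225.1300), down 98.0400 (V=95.4700). Price 178.3431; hedge Δ=4.7390, bond B=-361.9069.
Self-financing check: at every node Δ·S+B equals the discounted successor values.

(0,0): Delta=4.7390 Bond=-361.9069
V0=178.3431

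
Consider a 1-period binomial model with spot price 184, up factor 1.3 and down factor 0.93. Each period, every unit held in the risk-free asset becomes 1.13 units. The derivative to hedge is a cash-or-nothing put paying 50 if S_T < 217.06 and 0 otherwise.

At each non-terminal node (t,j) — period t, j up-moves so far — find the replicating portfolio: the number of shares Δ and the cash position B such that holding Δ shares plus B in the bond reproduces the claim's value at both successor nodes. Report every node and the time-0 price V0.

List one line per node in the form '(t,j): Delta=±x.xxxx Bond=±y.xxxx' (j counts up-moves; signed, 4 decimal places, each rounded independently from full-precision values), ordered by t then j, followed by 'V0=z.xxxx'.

The replicating-portfolio and risk-neutral prices coincide; use p* = (1.13−0.93)/(1.3−0.93) = 0.5405 for the latter.
At expiry t=1: V(1,0)=50.0000, V(1,1)=0.0000
(0,0): S=184.0000. Δ = (V_up−V_dn)/(S_up−S_dn) = (0.0000−50.0000)/(239.2000−171.1200) = -0.7344. V = [p*·0.0000 + (1−p*)·50.0000]/1.13 = 20.3301. B = V − Δ·S = 155.4652.
The time-0 hedge costs 20.3301, which is the no-arbitrage price.

(0,0): Delta=-0.7344 Bond=155.4652
V0=20.3301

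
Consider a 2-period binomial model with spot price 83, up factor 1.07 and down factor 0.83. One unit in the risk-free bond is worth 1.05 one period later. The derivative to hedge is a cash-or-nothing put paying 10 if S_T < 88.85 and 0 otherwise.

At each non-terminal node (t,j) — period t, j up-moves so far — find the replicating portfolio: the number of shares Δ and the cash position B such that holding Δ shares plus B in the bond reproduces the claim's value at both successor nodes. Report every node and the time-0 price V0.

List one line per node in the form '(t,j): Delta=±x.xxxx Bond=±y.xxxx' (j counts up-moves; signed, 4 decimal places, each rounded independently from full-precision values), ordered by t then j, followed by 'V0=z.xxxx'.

No-arbitrage ⇒ martingale measure with p* = (R−d)/(u−d) = 0.9167.
Terminal values V(2,·): V(2,0)=10.0000, V(2,1)=10.0000, V(2,2)=0.0000
  t=1,j=0: stock 68.8900 → up 73.7123 (V=10.0000), down 57.1787 (V=10.0000). Price 9.5238; hedge Δ=0.0000, bond B=9.5238.
  t=1,j=1: stock 88.8100 → up 95.0267 (V=0.0000), down 73.7123 (V=10.0000). Price 0.7937; hedge Δ=-0.4692, bond B=42.4603.
  t=0,j=0: stock 83.0000 → up 88.8100 (V=0.7937), down 68.8900 (V=9.5238). Price 1.4487; hedge Δ=-0.4383, bond B=37.8244.
Root portfolio cost Δ·83+B reproduces V0=1.4487.

(0,0): Delta=-0.4383 Bond=37.8244
(1,0): Delta=0.0000 Bond=9.5238
(1,1): Delta=-0.4692 Bond=42.4603
V0=1.4487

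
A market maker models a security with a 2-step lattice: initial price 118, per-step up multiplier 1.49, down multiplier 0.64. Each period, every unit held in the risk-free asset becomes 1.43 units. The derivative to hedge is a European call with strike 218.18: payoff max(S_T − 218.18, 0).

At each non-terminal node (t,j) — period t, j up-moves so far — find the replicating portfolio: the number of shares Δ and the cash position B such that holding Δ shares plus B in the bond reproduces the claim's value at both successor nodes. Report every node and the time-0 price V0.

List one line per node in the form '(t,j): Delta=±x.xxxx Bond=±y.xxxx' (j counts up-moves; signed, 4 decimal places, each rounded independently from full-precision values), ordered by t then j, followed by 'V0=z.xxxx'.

Risk-neutral probability p* = (R−d)/(u−d) = (1.43−0.64)/(1.49−0.64) = 0.9294.
At expiry t=2: V(2,0)=0.0000, V(2,1)=0.0000, V(2,2)=43.7918
Node (1,0) S=75.5200: V=(p*·0.0000+(1−p*)·0.0000)/1.43=0.0000; Δ=(0.0000−0.0000)/(112.5248−48.3328)=0.0000; B=V−Δ·S=0.0000
Node (1,1) S=175.8200: V=(p*·43.7918+(1−p*)·0.0000)/1.43=28.4620; Δ=(43.7918−0.0000)/(261.9718−112.5248)=0.2930; B=V−Δ·S=-23.0578
Node (0,0) S=118.0000: V=(p*·28.4620+(1−p*)·0.0000)/1.43=18.4985; Δ=(28.4620−0.0000)/(175.8200−75.5200)=0.2838; B=V−Δ·S=-14.9861
The time-0 hedge costs 18.4985, which is the no-arbitrage price.

(0,0): Delta=0.2838 Bond=-14.9861
(1,0): Delta=0.0000 Bond=0.0000
(1,1): Delta=0.2930 Bond=-23.0578
V0=18.4985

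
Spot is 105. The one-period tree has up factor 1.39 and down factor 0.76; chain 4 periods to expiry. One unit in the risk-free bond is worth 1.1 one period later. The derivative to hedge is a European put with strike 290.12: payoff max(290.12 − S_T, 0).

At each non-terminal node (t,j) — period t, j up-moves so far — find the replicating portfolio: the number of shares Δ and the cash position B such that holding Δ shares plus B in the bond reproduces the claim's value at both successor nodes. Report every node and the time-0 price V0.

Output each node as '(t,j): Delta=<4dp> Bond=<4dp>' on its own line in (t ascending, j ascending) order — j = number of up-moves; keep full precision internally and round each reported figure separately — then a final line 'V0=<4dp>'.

(0,0): Delta=-0.8182 Bond=184.9653
(1,0): Delta=-1.0000 Bond=217.9715
(1,1): Delta=-0.7334 Bond=191.0861
(2,0): Delta=-1.0000 Bond=239.7686
(2,1): Delta=-1.0000 Bond=239.7686
(2,2): Delta=-0.6090 Bond=184.9699
(3,0): Delta=-1.0000 Bond=263.7455
(3,1): Delta=-1.0000 Bond=263.7455
(3,2): Delta=-1.0000 Bond=263.7455
(3,3): Delta=-0.4267 Bond=152.0528
V0=99.0569

No-arbitrage ⇒ martingale measure with p* = (R−d)/(u−d) = 0.5397.
Payoff layer (t=4): V(4,0)=255.0897, V(4,1)=226.0515, V(4,2)=172.9420, V(4,3)=75.8076, V(4,4)=0.0000
Node (3,0) S=46.0925: V=(p*·226.0515+(1−p*)·255.0897)/1.1=217.6530; Δ=(226.0515−255.0897)/(64.0685−35.0303)=-1.0000; B=V−Δ·S=263.7455
Node (3,1) S=84.3007: V=(p*·172.9420+(1−p*)·226.0515)/1.1=179.4447; Δ=(172.9420−226.0515)/(117.1780−64.0685)=-1.0000; B=V−Δ·S=263.7455
Node (3,2) S=154.1816: V=(p*·75.8076+(1−p*)·172.9420)/1.1=109.5639; Δ=(75.8076−172.9420)/(214.3124−117.1780)=-1.0000; B=V−Δ·S=263.7455
Node (3,3) S=281.9900: V=(p*·0.0000+(1−p*)·75.8076)/1.1=31.7232; Δ=(0.0000−75.8076)/(391.9661−214.3124)=-0.4267; B=V−Δ·S=152.0528
Node (2,0) S=60.6480: V=(p*·179.4447+(1−p*)·217.6530)/1.1=179.1206; Δ=(179.4447−217.6530)/(84.3007−46.0925)=-1.0000; B=V−Δ·S=239.7686
Node (2,1) S=110.9220: V=(p*·109.5639+(1−p*)·179.4447)/1.1=128.8466; Δ=(109.5639−179.4447)/(154.1816−84.3007)=-1.0000; B=V−Δ·S=239.7686
Node (2,2) S=202.8705: V=(p*·31.7232+(1−p*)·109.5639)/1.1=61.4133; Δ=(31.7232−109.5639)/(281.9900−154.1816)=-0.6090; B=V−Δ·S=184.9699
Node (1,0) S=79.8000: V=(p*·128.8466+(1−p*)·179.1206)/1.1=138.1715; Δ=(128.8466−179.1206)/(110.9220−60.6480)=-1.0000; B=V−Δ·S=217.9715
Node (1,1) S=145.9500: V=(p*·61.4133+(1−p*)·128.8466)/1.1=84.0491; Δ=(61.4133−128.8466)/(202.8705−110.9220)=-0.7334; B=V−Δ·S=191.0861
Node (0,0) S=105.0000: V=(p*·84.0491+(1−p*)·138.1715)/1.1=99.0569; Δ=(84.0491−138.1715)/(145.9500−79.8000)=-0.8182; B=V−Δ·S=184.9653
Self-financing check: at every node Δ·S+B equals the discounted successor values.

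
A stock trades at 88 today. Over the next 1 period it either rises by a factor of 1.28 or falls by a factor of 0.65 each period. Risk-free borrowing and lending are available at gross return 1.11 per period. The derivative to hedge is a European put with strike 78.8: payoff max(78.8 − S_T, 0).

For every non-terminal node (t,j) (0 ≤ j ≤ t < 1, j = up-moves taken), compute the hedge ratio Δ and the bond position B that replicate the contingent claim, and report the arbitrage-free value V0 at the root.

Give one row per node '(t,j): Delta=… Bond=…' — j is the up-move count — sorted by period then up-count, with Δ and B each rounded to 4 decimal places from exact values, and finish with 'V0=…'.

Risk-neutral probability p* = (R−d)/(u−d) = (1.11−0.65)/(1.28−0.65) = 0.7302.
Terminal values V(1,·): V(1,0)=21.6000, V(1,1)=0.0000
Node (0,0) S=88.0000: V=(p*·0.0000+(1−p*)·21.6000)/1.11=5.2510; Δ=(0.0000−21.6000)/(112.6400−57.2000)=-0.3896; B=V−Δ·S=39.5367
Each (Δ,B) replicates both successor values, so the strategy is self-financing and V0 is arbitrage-free.

(0,0): Delta=-0.3896 Bond=39.5367
V0=5.2510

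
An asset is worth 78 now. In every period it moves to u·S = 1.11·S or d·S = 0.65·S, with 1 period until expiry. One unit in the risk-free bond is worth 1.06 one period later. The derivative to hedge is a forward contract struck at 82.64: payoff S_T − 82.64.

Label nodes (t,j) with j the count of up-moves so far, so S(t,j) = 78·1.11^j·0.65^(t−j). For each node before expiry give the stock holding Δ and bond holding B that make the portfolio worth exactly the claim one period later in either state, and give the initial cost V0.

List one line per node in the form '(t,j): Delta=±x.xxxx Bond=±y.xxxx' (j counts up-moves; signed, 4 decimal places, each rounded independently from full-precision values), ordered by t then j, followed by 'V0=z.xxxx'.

Under the risk-neutral measure, an up-move has probability p* = (R−d)/(u−d) = 0.8913 and values discount at R = 1.06.
Terminal values V(1,·): V(1,0)=-31.9400, V(1,1)=3.9400
  t=0,j=0: stock 78.0000 → up 86.5800 (V=3.9400), down 50.7000 (V=-31.9400). Price 0.0377; hedge Δ=1.0000, bond B=-77.9623.
Check: Δ(0,0)·S0 + B(0,0) = 0.0377 = V0.

(0,0): Delta=1.0000 Bond=-77.9623
V0=0.0377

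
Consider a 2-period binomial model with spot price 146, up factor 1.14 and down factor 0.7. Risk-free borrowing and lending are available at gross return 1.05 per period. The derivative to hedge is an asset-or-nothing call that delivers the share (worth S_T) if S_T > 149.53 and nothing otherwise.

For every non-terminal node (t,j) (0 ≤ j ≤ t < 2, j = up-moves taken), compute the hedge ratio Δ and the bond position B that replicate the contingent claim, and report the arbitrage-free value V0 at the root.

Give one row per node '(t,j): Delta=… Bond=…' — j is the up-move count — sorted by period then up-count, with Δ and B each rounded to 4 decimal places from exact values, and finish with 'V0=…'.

(0,0): Delta=2.2376 Bond=-217.7934
(1,0): Delta=0.0000 Bond=0.0000
(1,1): Delta=2.5909 Bond=-287.4873
V0=108.8967

Under the risk-neutral measure, an up-move has probability p* = (R−d)/(u−d) = 0.7955 and values discount at R = 1.05.
Terminal values V(2,·): V(2,0)=0.0000, V(2,1)=0.0000, V(2,2)=189.7416
(1,0): S=102.2000. Δ = (V_up−V_dn)/(S_up−S_dn) = (0.0000−0.0000)/(116.5080−71.5400) = 0.0000. V = [p*·0.0000 + (1−p*)·0.0000]/1.05 = 0.0000. B = V − Δ·S = 0.0000.
(1,1): S=166.4400. Δ = (V_up−V_dn)/(S_up−S_dn) = (189.7416−0.0000)/(189.7416−116.5080) = 2.5909. V = [p*·189.7416 + (1−p*)·0.0000]/1.05 = 143.7436. B = V − Δ·S = -287.4873.
(0,0): S=146.0000. Δ = (V_up−V_dn)/(S_up−S_dn) = (143.7436−0.0000)/(166.4400−102.2000) = 2.2376. V = [p*·143.7436 + (1−p*)·0.0000]/1.05 = 108.8967. B = V − Δ·S = -217.7934.
Each (Δ,B) replicates both successor values, so the strategy is self-financing and V0 is arbitrage-free.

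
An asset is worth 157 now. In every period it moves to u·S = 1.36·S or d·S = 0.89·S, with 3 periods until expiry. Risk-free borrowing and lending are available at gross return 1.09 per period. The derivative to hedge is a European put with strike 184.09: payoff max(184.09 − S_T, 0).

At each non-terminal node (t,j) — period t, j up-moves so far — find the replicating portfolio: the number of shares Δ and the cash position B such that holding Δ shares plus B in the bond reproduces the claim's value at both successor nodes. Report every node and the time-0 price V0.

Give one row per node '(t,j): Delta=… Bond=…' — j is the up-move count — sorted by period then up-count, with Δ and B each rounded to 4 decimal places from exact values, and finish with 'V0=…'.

(0,0): Delta=-0.3035 Bond=63.2553
(1,0): Delta=-0.5580 Bond=104.5160
(1,1): Delta=-0.0786 Bond=20.9319
(2,0): Delta=-1.0000 Bond=168.8899
(2,1): Delta=-0.1675 Bond=39.7164
(2,2): Delta=0.0000 Bond=0.0000
V0=15.6136

Under the risk-neutral measure, an up-move has probability p* = (R−d)/(u−d) = 0.4255 and values discount at R = 1.09.
At expiry t=3: V(3,0)=73.4099, V(3,1)=14.9608, V(3,2)=0.0000, V(3,3)=0.0000
Node (2,0) S=124.3597: V=(p*·14.9608+(1−p*)·73.4099)/1.09=44.5302; Δ=(14.9608−73.4099)/(169.1292−110.6801)=-1.0000; B=V−Δ·S=168.8899
Node (2,1) S=190.0328: V=(p*·0.0000+(1−p*)·14.9608)/1.09=7.8849; Δ=(0.0000−14.9608)/(258.4446−169.1292)=-0.1675; B=V−Δ·S=39.7164
Node (2,2) S=290.3872: V=(p*·0.0000+(1−p*)·0.0000)/1.09=0.0000; Δ=(0.0000−0.0000)/(394.9266−258.4446)=0.0000; B=V−Δ·S=0.0000
Node (1,0) S=139.7300: V=(p*·7.8849+(1−p*)·44.5302)/1.09=26.5472; Δ=(7.8849−44.5302)/(190.0328−124.3597)=-0.5580; B=V−Δ·S=104.5160
Node (1,1) S=213.5200: V=(p*·0.0000+(1−p*)·7.8849)/1.09=4.1556; Δ=(0.0000−7.8849)/(290.3872−190.0328)=-0.0786; B=V−Δ·S=20.9319
Node (0,0) S=157.0000: V=(p*·4.1556+(1−p*)·26.5472)/1.09=15.6136; Δ=(4.1556−26.5472)/(213.5200−139.7300)=-0.3035; B=V−Δ·S=63.2553
Check: Δ(0,0)·S0 + B(0,0) = 15.6136 = V0.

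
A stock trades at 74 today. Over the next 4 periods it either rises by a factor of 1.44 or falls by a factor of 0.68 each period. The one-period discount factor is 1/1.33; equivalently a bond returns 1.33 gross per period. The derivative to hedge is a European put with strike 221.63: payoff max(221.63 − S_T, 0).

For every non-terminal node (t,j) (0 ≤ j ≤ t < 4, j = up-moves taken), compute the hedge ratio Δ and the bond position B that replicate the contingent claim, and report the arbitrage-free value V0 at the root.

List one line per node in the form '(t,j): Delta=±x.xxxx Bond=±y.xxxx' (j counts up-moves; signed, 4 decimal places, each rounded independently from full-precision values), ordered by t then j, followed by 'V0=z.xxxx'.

(0,0): Delta=-0.5435 Bond=53.5577
(1,0): Delta=-1.0000 Bond=94.2049
(1,1): Delta=-0.5070 Bond=67.3440
(2,0): Delta=-1.0000 Bond=125.2926
(2,1): Delta=-1.0000 Bond=125.2926
(2,2): Delta=-0.4676 Bond=83.5217
(3,0): Delta=-1.0000 Bond=166.6391
(3,1): Delta=-1.0000 Bond=166.6391
(3,2): Delta=-1.0000 Bond=166.6391
(3,3): Delta=-0.4250 Bond=101.6822
V0=13.3418

No-arbitrage ⇒ martingale measure with p* = (R−d)/(u−d) = 0.8553.
Terminal values V(4,·): V(4,0)=205.8078, V(4,1)=188.1241, V(4,2)=150.6764, V(4,3)=71.3753, V(4,4)=0.0000
(3,0): S=23.2680. Δ = (V_up−V_dn)/(S_up−S_dn) = (188.1241−205.8078)/(33.5059−15.8222) = -1.0000. V = [p*·188.1241 + (1−p*)·205.8078]/1.33 = 143.3711. B = V − Δ·S = 166.6391.
(3,1): S=49.2733. Δ = (V_up−V_dn)/(S_up−S_dn) = (150.6764−188.1241)/(70.9536−33.5059) = -1.0000. V = [p*·150.6764 + (1−p*)·188.1241]/1.33 = 117.3658. B = V − Δ·S = 166.6391.
(3,2): S=104.3436. Δ = (V_up−V_dn)/(S_up−S_dn) = (71.3753−150.6764)/(150.2547−70.9536) = -1.0000. V = [p*·71.3753 + (1−p*)·150.6764]/1.33 = 62.2955. B = V − Δ·S = 166.6391.
(3,3): S=220.9628. Δ = (V_up−V_dn)/(S_up−S_dn) = (0.0000−71.3753)/(318.1865−150.2547) = -0.4250. V = [p*·0.0000 + (1−p*)·71.3753]/1.33 = 7.7674. B = V − Δ·S = 101.6822.
(2,0): S=34.2176. Δ = (V_up−V_dn)/(S_up−S_dn) = (117.3658−143.3711)/(49.2733−23.2680) = -1.0000. V = [p*·117.3658 + (1−p*)·143.3711]/1.33 = 91.0750. B = V − Δ·S = 125.2926.
(2,1): S=72.4608. Δ = (V_up−V_dn)/(S_up−S_dn) = (62.2955−117.3658)/(104.3436−49.2733) = -1.0000. V = [p*·62.2955 + (1−p*)·117.3658]/1.33 = 52.8318. B = V − Δ·S = 125.2926.
(2,2): S=153.4464. Δ = (V_up−V_dn)/(S_up−S_dn) = (7.7674−62.2955)/(220.9628−104.3436) = -0.4676. V = [p*·7.7674 + (1−p*)·62.2955]/1.33 = 11.7742. B = V − Δ·S = 83.5217.
(1,0): S=50.3200. Δ = (V_up−V_dn)/(S_up−S_dn) = (52.8318−91.0750)/(72.4608−34.2176) = -1.0000. V = [p*·52.8318 + (1−p*)·91.0750]/1.33 = 43.8849. B = V − Δ·S = 94.2049.
(1,1): S=106.5600. Δ = (V_up−V_dn)/(S_up−S_dn) = (11.7742−52.8318)/(153.4464−72.4608) = -0.5070. V = [p*·11.7742 + (1−p*)·52.8318]/1.33 = 13.3208. B = V − Δ·S = 67.3440.
(0,0): S=74.0000. Δ = (V_up−V_dn)/(S_up−S_dn) = (13.3208−43.8849)/(106.5600−50.3200) = -0.5435. V = [p*·13.3208 + (1−p*)·43.8849]/1.33 = 13.3418. B = V − Δ·S = 53.5577.
Check: Δ(0,0)·S0 + B(0,0) = 13.3418 = V0.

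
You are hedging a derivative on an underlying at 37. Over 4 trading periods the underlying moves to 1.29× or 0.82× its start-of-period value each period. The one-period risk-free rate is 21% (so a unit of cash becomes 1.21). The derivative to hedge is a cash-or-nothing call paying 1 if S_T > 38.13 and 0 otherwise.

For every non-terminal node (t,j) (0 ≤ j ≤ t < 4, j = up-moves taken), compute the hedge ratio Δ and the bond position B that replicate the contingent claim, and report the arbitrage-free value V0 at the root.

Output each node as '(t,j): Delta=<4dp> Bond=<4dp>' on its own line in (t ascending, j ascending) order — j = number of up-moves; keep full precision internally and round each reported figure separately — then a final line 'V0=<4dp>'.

Since d<R<u, set p* = (R−d)/(u−d) = 0.8298; price each node as the discounted p*-expectation of its children.
At expiry t=4: V(4,0)=0.0000, V(4,1)=0.0000, V(4,2)=1.0000, V(4,3)=1.0000, V(4,4)=1.0000
(3,0): S=20.4006. Δ = (V_up−V_dn)/(S_up−S_dn) = (0.0000−0.0000)/(26.3168−16.7285) = 0.0000. V = [p*·0.0000 + (1−p*)·0.0000]/1.21 = 0.0000. B = V − Δ·S = 0.0000.
(3,1): S=32.0937. Δ = (V_up−V_dn)/(S_up−S_dn) = (1.0000−0.0000)/(41.4008−26.3168) = 0.0663. V = [p*·1.0000 + (1−p*)·0.0000]/1.21 = 0.6858. B = V − Δ·S = -1.4419.
(3,2): S=50.4888. Δ = (V_up−V_dn)/(S_up−S_dn) = (1.0000−1.0000)/(65.1305−41.4008) = 0.0000. V = [p*·1.0000 + (1−p*)·1.0000]/1.21 = 0.8264. B = V − Δ·S = 0.8264.
(3,3): S=79.4275. Δ = (V_up−V_dn)/(S_up−S_dn) = (1.0000−1.0000)/(102.4615−65.1305) = 0.0000. V = [p*·1.0000 + (1−p*)·1.0000]/1.21 = 0.8264. B = V − Δ·S = 0.8264.
(2,0): S=24.8788. Δ = (V_up−V_dn)/(S_up−S_dn) = (0.6858−0.0000)/(32.0937−20.4006) = 0.0586. V = [p*·0.6858 + (1−p*)·0.0000]/1.21 = 0.4703. B = V − Δ·S = -0.9888.
(2,1): S=39.1386. Δ = (V_up−V_dn)/(S_up−S_dn) = (0.8264−0.6858)/(50.4888−32.0937) = 0.0076. V = [p*·0.8264 + (1−p*)·0.6858]/1.21 = 0.6632. B = V − Δ·S = 0.3639.
(2,2): S=61.5717. Δ = (V_up−V_dn)/(S_up−S_dn) = (0.8264−0.8264)/(79.4275−50.4888) = 0.0000. V = [p*·0.8264 + (1−p*)·0.8264]/1.21 = 0.6830. B = V − Δ·S = 0.6830.
(1,0): S=30.3400. Δ = (V_up−V_dn)/(S_up−S_dn) = (0.6632−0.4703)/(39.1386−24.8788) = 0.0135. V = [p*·0.6632 + (1−p*)·0.4703]/1.21 = 0.5210. B = V − Δ·S = 0.1105.
(1,1): S=47.7300. Δ = (V_up−V_dn)/(S_up−S_dn) = (0.6830−0.6632)/(61.5717−39.1386) = 0.0009. V = [p*·0.6830 + (1−p*)·0.6632]/1.21 = 0.5617. B = V − Δ·S = 0.5196.
(0,0): S=37.0000. Δ = (V_up−V_dn)/(S_up−S_dn) = (0.5617−0.5210)/(47.7300−30.3400) = 0.0023. V = [p*·0.5617 + (1−p*)·0.5210]/1.21 = 0.4585. B = V − Δ·S = 0.3719.
Root portfolio cost Δ·37+B reproduces V0=0.4585.

(0,0): Delta=0.0023 Bond=0.3719
(1,0): Delta=0.0135 Bond=0.1105
(1,1): Delta=0.0009 Bond=0.5196
(2,0): Delta=0.0586 Bond=-0.9888
(2,1): Delta=0.0076 Bond=0.3639
(2,2): Delta=0.0000 Bond=0.6830
(3,0): Delta=0.0000 Bond=0.0000
(3,1): Delta=0.0663 Bond=-1.4419
(3,2): Delta=0.0000 Bond=0.8264
(3,3): Delta=0.0000 Bond=0.8264
V0=0.4585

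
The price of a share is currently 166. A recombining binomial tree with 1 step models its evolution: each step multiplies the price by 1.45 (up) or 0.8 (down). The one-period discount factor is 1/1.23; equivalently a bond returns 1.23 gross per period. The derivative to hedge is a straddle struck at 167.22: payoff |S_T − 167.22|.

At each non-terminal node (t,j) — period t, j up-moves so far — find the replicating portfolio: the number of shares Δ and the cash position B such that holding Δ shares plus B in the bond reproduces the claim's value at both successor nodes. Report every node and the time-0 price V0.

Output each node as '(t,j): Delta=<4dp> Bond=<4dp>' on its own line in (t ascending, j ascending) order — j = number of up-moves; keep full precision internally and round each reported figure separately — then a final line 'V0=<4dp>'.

Risk-neutral probability p* = (R−d)/(u−d) = (1.23−0.8)/(1.45−0.8) = 0.6615.
Payoff layer (t=1): V(1,0)=34.4200, V(1,1)=73.4800
Node (0,0) S=166.0000: V=(p*·73.4800+(1−p*)·34.4200)/1.23=48.9916; Δ=(73.4800−34.4200)/(240.7000−132.8000)=0.3620; B=V−Δ·S=-11.1007
The time-0 hedge costs 48.9916, which is the no-arbitrage price.

(0,0): Delta=0.3620 Bond=-11.1007
V0=48.9916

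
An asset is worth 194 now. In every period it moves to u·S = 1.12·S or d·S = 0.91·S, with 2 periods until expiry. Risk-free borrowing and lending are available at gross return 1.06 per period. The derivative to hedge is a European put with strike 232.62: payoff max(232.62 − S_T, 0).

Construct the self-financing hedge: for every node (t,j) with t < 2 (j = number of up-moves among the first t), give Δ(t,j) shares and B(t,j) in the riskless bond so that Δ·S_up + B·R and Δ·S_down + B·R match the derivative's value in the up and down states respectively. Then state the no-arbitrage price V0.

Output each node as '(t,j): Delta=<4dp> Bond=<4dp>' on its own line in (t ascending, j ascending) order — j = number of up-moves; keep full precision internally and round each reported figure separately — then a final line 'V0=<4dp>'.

The replicating-portfolio and risk-neutral prices coincide; use p* = (1.06−0.91)/(1.12−0.91) = 0.7143 for the latter.
Terminal payoffs: V(2,0)=71.9686, V(2,1)=34.8952, V(2,2)=0.0000
  t=1,j=0: stock 176.5400 → up 197.7248 (V=34.8952), down 160.6514 (V=71.9686). Price 42.9128; hedge Δ=-1.0000, bond B=219.4528.
  t=1,j=1: stock 217.2800 → up 243.3536 (V=0.0000), down 197.7248 (V=34.8952). Price 9.4057; hedge Δ=-0.7648, bond B=175.5733.
  t=0,j=0: stock 194.0000 → up 217.2800 (V=9.4057), down 176.5400 (V=42.9128). Price 17.9049; hedge Δ=-0.8225, bond B=177.4626.
The time-0 hedge costs 17.9049, which is the no-arbitrage price.

(0,0): Delta=-0.8225 Bond=177.4626
(1,0): Delta=-1.0000 Bond=219.4528
(1,1): Delta=-0.7648 Bond=175.5733
V0=17.9049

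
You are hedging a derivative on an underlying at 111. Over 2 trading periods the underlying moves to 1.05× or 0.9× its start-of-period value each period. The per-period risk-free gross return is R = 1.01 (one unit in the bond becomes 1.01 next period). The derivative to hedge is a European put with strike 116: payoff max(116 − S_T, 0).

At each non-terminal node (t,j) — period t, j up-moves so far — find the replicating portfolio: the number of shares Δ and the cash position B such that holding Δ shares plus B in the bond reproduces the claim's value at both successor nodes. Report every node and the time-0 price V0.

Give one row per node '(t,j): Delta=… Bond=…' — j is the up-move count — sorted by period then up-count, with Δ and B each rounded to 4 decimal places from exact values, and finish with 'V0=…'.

(0,0): Delta=-0.7219 Bond=86.2063
(1,0): Delta=-1.0000 Bond=114.8515
(1,1): Delta=-0.6352 Bond=76.9653
V0=6.0764

Under the risk-neutral measure, an up-move has probability p* = (R−d)/(u−d) = 0.7333 and values discount at R = 1.01.
At expiry t=2: V(2,0)=26.0900, V(2,1)=11.1050, V(2,2)=0.0000
  t=1,j=0: stock 99.9000 → up 104.8950 (V=11.1050), down 89.9100 (V=26.0900). Price 14.9515; hedge Δ=-1.0000, bond B=114.8515.
  t=1,j=1: stock 116.5500 → up 122.3775 (V=0.0000), down 104.8950 (V=11.1050). Price 2.9320; hedge Δ=-0.6352, bond B=76.9653.
  t=0,j=0: stock 111.0000 → up 116.5500 (V=2.9320), down 99.9000 (V=14.9515). Price 6.0764; hedge Δ=-0.7219, bond B=86.2063.
Check: Δ(0,0)·S0 + B(0,0) = 6.0764 = V0.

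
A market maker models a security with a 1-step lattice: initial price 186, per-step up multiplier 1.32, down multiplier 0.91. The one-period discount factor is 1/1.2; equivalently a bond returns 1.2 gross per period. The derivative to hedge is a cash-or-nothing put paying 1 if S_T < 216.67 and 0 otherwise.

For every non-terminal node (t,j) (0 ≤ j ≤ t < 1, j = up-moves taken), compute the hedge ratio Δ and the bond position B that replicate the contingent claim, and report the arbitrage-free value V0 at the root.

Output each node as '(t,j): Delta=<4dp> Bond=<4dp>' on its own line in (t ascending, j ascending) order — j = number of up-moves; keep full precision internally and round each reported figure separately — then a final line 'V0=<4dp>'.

The replicating-portfolio and risk-neutral prices coincide; use p* = (1.2−0.91)/(1.32−0.91) = 0.7073 for the latter.
Terminal payoffs: V(1,0)=1.0000, V(1,1)=0.0000
Node (0,0) S=186.0000: V=(p*·0.0000+(1−p*)·1.0000)/1.2=0.2439; Δ=(0.0000−1.0000)/(245.5200−169.2600)=-0.0131; B=V−Δ·S=2.6829
Check: Δ(0,0)·S0 + B(0,0) = 0.2439 = V0.

(0,0): Delta=-0.0131 Bond=2.6829
V0=0.2439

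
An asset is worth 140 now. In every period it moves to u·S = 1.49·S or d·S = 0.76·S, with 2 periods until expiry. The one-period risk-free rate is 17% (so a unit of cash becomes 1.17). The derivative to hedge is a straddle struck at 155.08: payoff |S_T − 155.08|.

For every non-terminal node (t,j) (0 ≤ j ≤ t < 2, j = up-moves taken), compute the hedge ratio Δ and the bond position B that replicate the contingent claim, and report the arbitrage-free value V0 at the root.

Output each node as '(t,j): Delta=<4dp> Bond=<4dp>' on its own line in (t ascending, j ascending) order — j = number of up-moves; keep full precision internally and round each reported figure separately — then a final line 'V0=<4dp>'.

Risk-neutral probability p* = (R−d)/(u−d) = (1.17−0.76)/(1.49−0.76) = 0.5616.
Terminal payoffs: V(2,0)=74.2160, V(2,1)=3.4560, V(2,2)=155.7340
  t=1,j=0: stock 106.4000 → up 158.5360 (V=3.4560), down 80.8640 (V=74.2160). Price 29.4650; hedge Δ=-0.9110, bond B=126.3965.
  t=1,j=1: stock 208.6000 → up 310.8140 (V=155.7340), down 158.5360 (V=3.4560). Price 76.0530; hedge Δ=1.0000, bond B=-132.5470.
  t=0,j=0: stock 140.0000 → up 208.6000 (V=76.0530), down 106.4000 (V=29.4650). Price 47.5478; hedge Δ=0.4559, bond B=-16.2714.
Check: Δ(0,0)·S0 + B(0,0) = 47.5478 = V0.

(0,0): Delta=0.4559 Bond=-16.2714
(1,0): Delta=-0.9110 Bond=126.3965
(1,1): Delta=1.0000 Bond=-132.5470
V0=47.5478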